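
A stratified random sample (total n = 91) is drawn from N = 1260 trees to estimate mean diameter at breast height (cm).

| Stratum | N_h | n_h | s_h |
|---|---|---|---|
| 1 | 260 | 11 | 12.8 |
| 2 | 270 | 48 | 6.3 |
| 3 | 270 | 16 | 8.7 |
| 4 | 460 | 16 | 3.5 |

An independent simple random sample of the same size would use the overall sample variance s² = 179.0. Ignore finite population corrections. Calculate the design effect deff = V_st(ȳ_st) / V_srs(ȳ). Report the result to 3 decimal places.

V̂(ȳ_st) = Σ W_h² s_h²/n_h, with W_h = N_h/N and N = 1260:
  stratum 1: (260/1260)²·12.8²/11 = 0.63421
  stratum 2: (270/1260)²·6.3²/48 = 0.0379687
  stratum 3: (270/1260)²·8.7²/16 = 0.217223
  stratum 4: (460/1260)²·3.5²/16 = 0.102045
V_st = 0.991446
V_srs = s²/n = 179.0/91 = 1.96703
deff = V_st / V_srs = 0.991446/1.96703 = 0.5040

deff ≈ 0.504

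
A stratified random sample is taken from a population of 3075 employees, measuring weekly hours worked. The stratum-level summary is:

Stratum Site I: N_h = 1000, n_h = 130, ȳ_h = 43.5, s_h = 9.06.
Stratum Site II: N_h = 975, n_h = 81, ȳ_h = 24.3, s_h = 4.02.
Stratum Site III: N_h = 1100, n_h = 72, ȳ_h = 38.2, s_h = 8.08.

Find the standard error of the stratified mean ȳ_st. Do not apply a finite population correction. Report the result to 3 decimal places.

V̂(ȳ_st) = Σ W_h² s_h²/n_h, with W_h = N_h/N and N = 3075:
  stratum Site I: (1000/3075)²·9.06²/130 = 0.0667764
  stratum Site II: (975/3075)²·4.02²/81 = 0.0200579
  stratum Site III: (1100/3075)²·8.08²/72 = 0.116034
V̂(ȳ_st) = 0.202868
SE(ȳ_st) = √0.202868 = 0.450409

SE(ȳ_st) ≈ 0.450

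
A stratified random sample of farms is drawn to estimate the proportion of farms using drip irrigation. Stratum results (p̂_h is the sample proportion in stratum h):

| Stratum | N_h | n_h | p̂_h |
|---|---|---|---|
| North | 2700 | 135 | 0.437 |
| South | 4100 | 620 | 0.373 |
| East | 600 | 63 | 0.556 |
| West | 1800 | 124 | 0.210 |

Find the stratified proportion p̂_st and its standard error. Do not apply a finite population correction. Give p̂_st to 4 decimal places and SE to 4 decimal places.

p̂_st ≈ 0.3718, SE ≈ 0.0174

N = 9200; stratum weights W_h = N_h/N.
p̂_st = Σ W_h p̂_h = (2700·0.437 + 4100·0.373 + 600·0.556 + 1800·0.210)/9200 = 0.37183
V̂(p̂_st) = Σ W_h² p̂_h(1−p̂_h)/(n_h−1):
  stratum North: (2700/9200)²·0.437·0.563/134 = 0.000158138
  stratum South: (4100/9200)²·0.373·0.627/619 = 7.50374e-05
  stratum East: (600/9200)²·0.556·0.444/62 = 1.69353e-05
  stratum West: (1800/9200)²·0.210·0.790/123 = 5.1631e-05
V̂(p̂_st) = 0.000301742; SE = √V̂ = 0.0173707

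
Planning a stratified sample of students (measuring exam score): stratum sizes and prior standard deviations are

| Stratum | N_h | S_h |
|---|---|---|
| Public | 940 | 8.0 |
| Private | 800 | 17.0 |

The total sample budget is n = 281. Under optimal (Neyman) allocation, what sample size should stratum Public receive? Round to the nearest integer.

Neyman allocation: n_h = n · N_h S_h / Σ N_i S_i, with n = 281.
  stratum Public: N_h·S_h = 940·8.0 = 7520.00
  stratum Private: N_h·S_h = 800·17.0 = 13600.00
Σ N_h S_h = 21120.00
n for stratum Public = 281·7520.00/21120.00 = 100.053 → 100

100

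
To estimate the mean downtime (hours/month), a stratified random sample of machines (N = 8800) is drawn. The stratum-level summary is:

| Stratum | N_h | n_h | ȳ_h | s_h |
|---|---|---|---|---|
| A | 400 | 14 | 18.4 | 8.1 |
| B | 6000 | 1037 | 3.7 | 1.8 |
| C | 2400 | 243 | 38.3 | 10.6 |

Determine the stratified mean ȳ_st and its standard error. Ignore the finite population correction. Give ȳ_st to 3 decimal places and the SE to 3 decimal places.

ȳ_st ≈ 13.805, SE ≈ 0.213

ȳ_st = Σ W_h ȳ_h = (400·18.4 + 6000·3.7 + 2400·38.3)/8800 = 13.80455
V̂(ȳ_st) = Σ W_h² s_h²/n_h, with W_h = N_h/N and N = 8800:
  stratum A: (400/8800)²·8.1²/14 = 0.0096827
  stratum B: (6000/8800)²·1.8²/1037 = 0.00145246
  stratum C: (2400/8800)²·10.6²/243 = 0.0343924
V̂(ȳ_st) = 0.0455276
SE(ȳ_st) = √0.0455276 = 0.213372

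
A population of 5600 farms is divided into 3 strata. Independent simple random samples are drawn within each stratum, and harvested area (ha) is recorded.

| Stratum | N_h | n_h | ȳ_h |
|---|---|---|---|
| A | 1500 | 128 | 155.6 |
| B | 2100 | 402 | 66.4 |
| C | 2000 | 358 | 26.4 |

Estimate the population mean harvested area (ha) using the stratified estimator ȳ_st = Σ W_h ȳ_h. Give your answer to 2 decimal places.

ȳ_st ≈ 76.01

N = Σ N_h = 5600. Stratum weights W_h = N_h/N.
ȳ_st = (1500·155.6 + 2100·66.4 + 2000·26.4) / 5600 = 76.0071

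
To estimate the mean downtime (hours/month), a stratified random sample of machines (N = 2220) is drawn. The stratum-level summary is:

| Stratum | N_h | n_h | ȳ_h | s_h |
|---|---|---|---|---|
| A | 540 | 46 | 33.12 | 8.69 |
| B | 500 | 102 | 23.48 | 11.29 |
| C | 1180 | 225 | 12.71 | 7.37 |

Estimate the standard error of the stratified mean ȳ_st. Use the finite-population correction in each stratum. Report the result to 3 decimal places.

SE(ȳ_st) ≈ 0.441

V̂(ȳ_st) = Σ W_h² (1 − n_h/N_h) s_h²/n_h, with W_h = N_h/N and N = 2220:
  stratum A: (540/2220)²·(1 − 46/540)·8.69²/46 = 0.088858
  stratum B: (500/2220)²·(1 − 102/500)·11.29²/102 = 0.0504586
  stratum C: (1180/2220)²·(1 − 225/1180)·7.37²/225 = 0.0551991
V̂(ȳ_st) = 0.194516
SE(ȳ_st) = √0.194516 = 0.441039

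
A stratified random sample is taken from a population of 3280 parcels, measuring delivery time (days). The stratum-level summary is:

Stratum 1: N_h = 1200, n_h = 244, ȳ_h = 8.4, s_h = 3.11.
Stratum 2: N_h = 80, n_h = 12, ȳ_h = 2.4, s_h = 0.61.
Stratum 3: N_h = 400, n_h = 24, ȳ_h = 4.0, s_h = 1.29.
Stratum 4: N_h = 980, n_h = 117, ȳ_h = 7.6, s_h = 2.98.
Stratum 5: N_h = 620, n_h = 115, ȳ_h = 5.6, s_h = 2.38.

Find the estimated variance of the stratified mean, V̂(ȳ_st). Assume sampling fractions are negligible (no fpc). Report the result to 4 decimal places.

V̂(ȳ_st) ≈ 0.0149

V̂(ȳ_st) = Σ W_h² s_h²/n_h, with W_h = N_h/N and N = 3280:
  stratum 1: (1200/3280)²·3.11²/244 = 0.00530574
  stratum 2: (80/3280)²·0.61²/12 = 1.84464e-05
  stratum 3: (400/3280)²·1.29²/24 = 0.00103119
  stratum 4: (980/3280)²·2.98²/117 = 0.00677565
  stratum 5: (620/3280)²·2.38²/115 = 0.00175992
V̂(ȳ_st) = 0.0148909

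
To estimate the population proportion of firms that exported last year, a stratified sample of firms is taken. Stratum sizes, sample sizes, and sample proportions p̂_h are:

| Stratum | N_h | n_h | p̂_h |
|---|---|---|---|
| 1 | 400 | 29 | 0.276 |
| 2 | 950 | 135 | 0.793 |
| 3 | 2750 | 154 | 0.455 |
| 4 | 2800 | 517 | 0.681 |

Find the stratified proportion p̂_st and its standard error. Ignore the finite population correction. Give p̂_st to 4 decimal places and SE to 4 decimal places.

p̂_st ≈ 0.5829, SE ≈ 0.0193

N = 6900; stratum weights W_h = N_h/N.
p̂_st = Σ W_h p̂_h = (400·0.276 + 950·0.793 + 2750·0.455 + 2800·0.681)/6900 = 0.58287
V̂(p̂_st) = Σ W_h² p̂_h(1−p̂_h)/(n_h−1):
  stratum 1: (400/6900)²·0.276·0.724/28 = 2.39834e-05
  stratum 2: (950/6900)²·0.793·0.207/134 = 2.32214e-05
  stratum 3: (2750/6900)²·0.455·0.545/153 = 0.000257445
  stratum 4: (2800/6900)²·0.681·0.319/516 = 6.93276e-05
V̂(p̂_st) = 0.000373977; SE = √V̂ = 0.0193385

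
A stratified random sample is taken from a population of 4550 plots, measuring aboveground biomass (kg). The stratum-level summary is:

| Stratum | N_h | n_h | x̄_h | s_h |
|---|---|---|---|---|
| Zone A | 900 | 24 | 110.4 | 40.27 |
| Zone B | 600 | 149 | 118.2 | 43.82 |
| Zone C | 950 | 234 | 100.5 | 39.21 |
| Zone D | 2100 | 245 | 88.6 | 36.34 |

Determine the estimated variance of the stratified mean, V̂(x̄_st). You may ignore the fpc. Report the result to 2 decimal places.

V̂(x̄_st) ≈ 4.30

V̂(x̄_st) = Σ W_h² s_h²/n_h, with W_h = N_h/N and N = 4550:
  stratum Zone A: (900/4550)²·40.27²/24 = 2.64371
  stratum Zone B: (600/4550)²·43.82²/149 = 0.224098
  stratum Zone C: (950/4550)²·39.21²/234 = 0.286419
  stratum Zone D: (2100/4550)²·36.34²/245 = 1.14821
V̂(x̄_st) = 4.30244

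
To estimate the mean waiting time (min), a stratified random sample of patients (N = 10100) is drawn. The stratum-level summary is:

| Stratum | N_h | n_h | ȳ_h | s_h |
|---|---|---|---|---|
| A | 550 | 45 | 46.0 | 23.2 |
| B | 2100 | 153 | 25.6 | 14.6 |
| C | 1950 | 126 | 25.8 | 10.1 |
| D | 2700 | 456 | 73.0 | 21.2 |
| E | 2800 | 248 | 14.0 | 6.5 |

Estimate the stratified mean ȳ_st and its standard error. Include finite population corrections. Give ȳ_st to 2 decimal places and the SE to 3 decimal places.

ȳ_st ≈ 36.20, SE ≈ 0.433

ȳ_st = Σ W_h ȳ_h = (550·46.0 + 2100·25.6 + 1950·25.8 + 2700·73.0 + 2800·14.0)/10100 = 36.20495
V̂(ȳ_st) = Σ W_h² (1 − n_h/N_h) s_h²/n_h, with W_h = N_h/N and N = 10100:
  stratum A: (550/10100)²·(1 − 45/550)·23.2²/45 = 0.0325668
  stratum B: (2100/10100)²·(1 − 153/2100)·14.6²/153 = 0.0558415
  stratum C: (1950/10100)²·(1 − 126/1950)·10.1²/126 = 0.0282286
  stratum D: (2700/10100)²·(1 − 456/2700)·21.2²/456 = 0.0585397
  stratum E: (2800/10100)²·(1 − 248/2800)·6.5²/248 = 0.0119336
V̂(ȳ_st) = 0.18711
SE(ȳ_st) = √0.18711 = 0.432562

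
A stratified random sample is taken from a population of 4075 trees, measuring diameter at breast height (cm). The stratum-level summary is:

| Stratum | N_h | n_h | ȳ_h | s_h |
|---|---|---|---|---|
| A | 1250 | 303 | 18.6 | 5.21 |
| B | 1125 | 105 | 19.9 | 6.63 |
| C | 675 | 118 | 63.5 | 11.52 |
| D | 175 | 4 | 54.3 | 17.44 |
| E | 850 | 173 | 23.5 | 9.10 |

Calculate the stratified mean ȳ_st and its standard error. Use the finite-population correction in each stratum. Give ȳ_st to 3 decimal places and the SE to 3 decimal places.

ȳ_st ≈ 28.952, SE ≈ 0.463

ȳ_st = Σ W_h ȳ_h = (1250·18.6 + 1125·19.9 + 675·63.5 + 175·54.3 + 850·23.5)/4075 = 28.95153
V̂(ȳ_st) = Σ W_h² (1 − n_h/N_h) s_h²/n_h, with W_h = N_h/N and N = 4075:
  stratum A: (1250/4075)²·(1 − 303/1250)·5.21²/303 = 0.00638613
  stratum B: (1125/4075)²·(1 − 105/1125)·6.63²/105 = 0.0289291
  stratum C: (675/4075)²·(1 − 118/675)·11.52²/118 = 0.025464
  stratum D: (175/4075)²·(1 − 4/175)·17.44²/4 = 0.137029
  stratum E: (850/4075)²·(1 − 173/850)·9.10²/173 = 0.0165878
V̂(ȳ_st) = 0.214396
SE(ȳ_st) = √0.214396 = 0.463029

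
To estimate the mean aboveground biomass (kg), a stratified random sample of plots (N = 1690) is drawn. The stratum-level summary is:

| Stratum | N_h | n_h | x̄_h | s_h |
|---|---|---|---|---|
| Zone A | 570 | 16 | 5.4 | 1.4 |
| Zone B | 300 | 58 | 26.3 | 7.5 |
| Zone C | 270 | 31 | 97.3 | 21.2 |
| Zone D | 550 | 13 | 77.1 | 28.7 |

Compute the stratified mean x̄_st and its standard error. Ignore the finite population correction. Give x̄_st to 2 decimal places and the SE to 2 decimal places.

x̄_st = Σ W_h x̄_h = (570·5.4 + 300·26.3 + 270·97.3 + 550·77.1)/1690 = 47.12663
V̂(x̄_st) = Σ W_h² s_h²/n_h, with W_h = N_h/N and N = 1690:
  stratum Zone A: (570/1690)²·1.4²/16 = 0.0139352
  stratum Zone B: (300/1690)²·7.5²/58 = 0.0305607
  stratum Zone C: (270/1690)²·21.2²/31 = 0.370053
  stratum Zone D: (550/1690)²·28.7²/13 = 6.71077
V̂(x̄_st) = 7.12532
SE(x̄_st) = √7.12532 = 2.66933

x̄_st ≈ 47.13, SE ≈ 2.67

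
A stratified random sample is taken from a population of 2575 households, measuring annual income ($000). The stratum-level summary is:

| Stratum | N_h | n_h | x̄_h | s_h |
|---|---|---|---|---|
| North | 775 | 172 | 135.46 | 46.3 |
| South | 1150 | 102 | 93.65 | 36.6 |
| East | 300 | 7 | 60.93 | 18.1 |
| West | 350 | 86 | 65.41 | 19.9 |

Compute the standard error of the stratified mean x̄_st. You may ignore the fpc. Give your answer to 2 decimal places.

V̂(x̄_st) = Σ W_h² s_h²/n_h, with W_h = N_h/N and N = 2575:
  stratum North: (775/2575)²·46.3²/172 = 1.12897
  stratum South: (1150/2575)²·36.6²/102 = 2.61941
  stratum East: (300/2575)²·18.1²/7 = 0.635254
  stratum West: (350/2575)²·19.9²/86 = 0.0850725
V̂(x̄_st) = 4.4687
SE(x̄_st) = √4.4687 = 2.11393

SE(x̄_st) ≈ 2.11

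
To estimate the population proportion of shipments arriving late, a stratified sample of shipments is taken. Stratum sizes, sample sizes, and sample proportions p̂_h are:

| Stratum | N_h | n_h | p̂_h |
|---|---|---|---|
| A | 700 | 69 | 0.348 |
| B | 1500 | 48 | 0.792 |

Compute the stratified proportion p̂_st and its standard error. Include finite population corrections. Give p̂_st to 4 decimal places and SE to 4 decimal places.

N = 2200; stratum weights W_h = N_h/N.
p̂_st = Σ W_h p̂_h = (700·0.348 + 1500·0.792)/2200 = 0.65073
V̂(p̂_st) = Σ W_h² (1 − n_h/N_h) p̂_h(1−p̂_h)/(n_h−1):
  stratum A: (700/2200)²·(1 − 69/700)·0.348·0.652/68 = 0.000304509
  stratum B: (1500/2200)²·(1 − 48/1500)·0.792·0.208/47 = 0.00157726
V̂(p̂_st) = 0.00188177; SE = √V̂ = 0.0433794

p̂_st ≈ 0.6507, SE ≈ 0.0434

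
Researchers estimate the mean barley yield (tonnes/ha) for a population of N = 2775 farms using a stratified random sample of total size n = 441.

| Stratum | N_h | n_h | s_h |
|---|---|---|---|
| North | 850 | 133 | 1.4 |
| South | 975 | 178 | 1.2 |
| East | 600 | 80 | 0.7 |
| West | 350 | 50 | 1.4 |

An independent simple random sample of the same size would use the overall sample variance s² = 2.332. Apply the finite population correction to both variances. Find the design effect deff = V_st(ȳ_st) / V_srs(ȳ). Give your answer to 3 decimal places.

deff ≈ 0.622

V̂(ȳ_st) = Σ W_h² (1 − n_h/N_h) s_h²/n_h, with W_h = N_h/N and N = 2775:
  stratum North: (850/2775)²·(1 − 133/850)·1.4²/133 = 0.00116632
  stratum South: (975/2775)²·(1 − 178/975)·1.2²/178 = 0.000816356
  stratum East: (600/2775)²·(1 − 80/600)·0.7²/80 = 0.000248162
  stratum West: (350/2775)²·(1 − 50/350)·1.4²/50 = 0.000534502
V_st = 0.00276534
V_srs = (1 − 441/2775)·2.332/441 = 0.00444762
deff = V_st / V_srs = 0.00276534/0.00444762 = 0.6218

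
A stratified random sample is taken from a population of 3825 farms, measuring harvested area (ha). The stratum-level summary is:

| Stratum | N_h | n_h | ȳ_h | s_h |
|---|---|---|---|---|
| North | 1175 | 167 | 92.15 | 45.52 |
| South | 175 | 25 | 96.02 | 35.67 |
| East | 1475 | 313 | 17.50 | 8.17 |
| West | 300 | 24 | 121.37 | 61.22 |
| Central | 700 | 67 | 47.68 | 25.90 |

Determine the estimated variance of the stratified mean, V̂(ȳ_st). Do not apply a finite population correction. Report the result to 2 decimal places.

V̂(ȳ_st) ≈ 2.61

V̂(ȳ_st) = Σ W_h² s_h²/n_h, with W_h = N_h/N and N = 3825:
  stratum North: (1175/3825)²·45.52²/167 = 1.17085
  stratum South: (175/3825)²·35.67²/25 = 0.106532
  stratum East: (1475/3825)²·8.17²/313 = 0.0317118
  stratum West: (300/3825)²·61.22²/24 = 0.960628
  stratum Central: (700/3825)²·25.90²/67 = 0.335319
V̂(ȳ_st) = 2.60504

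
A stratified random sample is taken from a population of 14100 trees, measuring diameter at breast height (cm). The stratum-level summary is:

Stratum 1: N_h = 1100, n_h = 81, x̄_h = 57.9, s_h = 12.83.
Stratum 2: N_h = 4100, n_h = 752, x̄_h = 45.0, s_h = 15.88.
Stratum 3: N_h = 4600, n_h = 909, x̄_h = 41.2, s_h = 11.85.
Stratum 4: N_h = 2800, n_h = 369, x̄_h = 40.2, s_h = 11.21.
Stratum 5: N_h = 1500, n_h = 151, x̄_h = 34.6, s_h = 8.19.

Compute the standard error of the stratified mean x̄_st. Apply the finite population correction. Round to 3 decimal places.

SE(x̄_st) ≈ 0.253

V̂(x̄_st) = Σ W_h² (1 − n_h/N_h) s_h²/n_h, with W_h = N_h/N and N = 14100:
  stratum 1: (1100/14100)²·(1 − 81/1100)·12.83²/81 = 0.0114577
  stratum 2: (4100/14100)²·(1 − 752/4100)·15.88²/752 = 0.0231534
  stratum 3: (4600/14100)²·(1 − 909/4600)·11.85²/909 = 0.0131928
  stratum 4: (2800/14100)²·(1 − 369/2800)·11.21²/369 = 0.0116598
  stratum 5: (1500/14100)²·(1 − 151/1500)·8.19²/151 = 0.00452122
V̂(x̄_st) = 0.0639848
SE(x̄_st) = √0.0639848 = 0.252952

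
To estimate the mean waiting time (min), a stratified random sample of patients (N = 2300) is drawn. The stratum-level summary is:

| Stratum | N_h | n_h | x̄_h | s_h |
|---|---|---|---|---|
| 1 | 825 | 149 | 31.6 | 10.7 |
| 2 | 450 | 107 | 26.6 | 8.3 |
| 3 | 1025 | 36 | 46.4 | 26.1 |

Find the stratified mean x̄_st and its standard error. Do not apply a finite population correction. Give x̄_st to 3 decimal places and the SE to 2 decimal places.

x̄_st ≈ 37.217, SE ≈ 1.97

x̄_st = Σ W_h x̄_h = (825·31.6 + 450·26.6 + 1025·46.4)/2300 = 37.21739
V̂(x̄_st) = Σ W_h² s_h²/n_h, with W_h = N_h/N and N = 2300:
  stratum 1: (825/2300)²·10.7²/149 = 0.0988629
  stratum 2: (450/2300)²·8.3²/107 = 0.0246457
  stratum 3: (1025/2300)²·26.1²/36 = 3.75812
V̂(x̄_st) = 3.88163
SE(x̄_st) = √3.88163 = 1.97018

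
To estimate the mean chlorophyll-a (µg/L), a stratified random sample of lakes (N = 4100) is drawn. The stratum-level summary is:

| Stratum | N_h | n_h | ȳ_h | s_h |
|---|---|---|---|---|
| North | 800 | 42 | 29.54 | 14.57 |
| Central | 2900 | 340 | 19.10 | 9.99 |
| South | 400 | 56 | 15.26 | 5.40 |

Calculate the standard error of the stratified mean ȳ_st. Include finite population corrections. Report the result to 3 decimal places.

V̂(ȳ_st) = Σ W_h² (1 − n_h/N_h) s_h²/n_h, with W_h = N_h/N and N = 4100:
  stratum North: (800/4100)²·(1 − 42/800)·14.57²/42 = 0.182331
  stratum Central: (2900/4100)²·(1 − 340/2900)·9.99²/340 = 0.129635
  stratum South: (400/4100)²·(1 − 56/400)·5.40²/56 = 0.00426236
V̂(ȳ_st) = 0.316229
SE(ȳ_st) = √0.316229 = 0.562342

SE(ȳ_st) ≈ 0.562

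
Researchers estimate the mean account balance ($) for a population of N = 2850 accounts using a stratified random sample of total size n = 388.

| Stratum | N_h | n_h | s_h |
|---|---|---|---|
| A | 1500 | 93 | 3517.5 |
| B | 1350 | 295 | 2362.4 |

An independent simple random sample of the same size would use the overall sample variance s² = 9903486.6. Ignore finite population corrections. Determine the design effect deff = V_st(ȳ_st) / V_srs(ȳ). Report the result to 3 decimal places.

V̂(ȳ_st) = Σ W_h² s_h²/n_h, with W_h = N_h/N and N = 2850:
  stratum A: (1500/2850)²·3517.5²/93 = 36853.4
  stratum B: (1350/2850)²·2362.4²/295 = 4244.85
V_st = 41098.3
V_srs = s²/n = 9903486.6/388 = 25524.5
deff = V_st / V_srs = 41098.3/25524.5 = 1.6102

deff ≈ 1.610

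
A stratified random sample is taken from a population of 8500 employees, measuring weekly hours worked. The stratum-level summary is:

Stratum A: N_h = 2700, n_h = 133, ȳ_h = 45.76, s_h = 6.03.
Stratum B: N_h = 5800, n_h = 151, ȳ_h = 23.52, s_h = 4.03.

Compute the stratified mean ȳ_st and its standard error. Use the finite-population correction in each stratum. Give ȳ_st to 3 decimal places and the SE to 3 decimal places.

ȳ_st ≈ 30.584, SE ≈ 0.274

ȳ_st = Σ W_h ȳ_h = (2700·45.76 + 5800·23.52)/8500 = 30.58447
V̂(ȳ_st) = Σ W_h² (1 − n_h/N_h) s_h²/n_h, with W_h = N_h/N and N = 8500:
  stratum A: (2700/8500)²·(1 − 133/2700)·6.03²/133 = 0.0262262
  stratum B: (5800/8500)²·(1 − 151/5800)·4.03²/151 = 0.0487747
V̂(ȳ_st) = 0.0750009
SE(ȳ_st) = √0.0750009 = 0.273863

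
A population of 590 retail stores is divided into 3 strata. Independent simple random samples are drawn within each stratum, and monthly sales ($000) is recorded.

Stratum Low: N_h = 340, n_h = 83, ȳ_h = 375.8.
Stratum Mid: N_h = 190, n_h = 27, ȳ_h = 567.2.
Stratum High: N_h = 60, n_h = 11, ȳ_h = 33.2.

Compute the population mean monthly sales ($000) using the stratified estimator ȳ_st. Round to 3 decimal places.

ȳ_st ≈ 402.597

N = Σ N_h = 590. Stratum weights W_h = N_h/N.
ȳ_st = (340·375.8 + 190·567.2 + 60·33.2) / 590 = 402.59661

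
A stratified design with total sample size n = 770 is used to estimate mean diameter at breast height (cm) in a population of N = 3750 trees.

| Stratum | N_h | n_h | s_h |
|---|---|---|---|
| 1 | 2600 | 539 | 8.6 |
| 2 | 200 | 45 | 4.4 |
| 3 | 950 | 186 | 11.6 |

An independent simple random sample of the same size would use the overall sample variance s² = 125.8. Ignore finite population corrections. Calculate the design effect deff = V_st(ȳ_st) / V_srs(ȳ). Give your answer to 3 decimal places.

deff ≈ 0.695

V̂(ȳ_st) = Σ W_h² s_h²/n_h, with W_h = N_h/N and N = 3750:
  stratum 1: (2600/3750)²·8.6²/539 = 0.0659618
  stratum 2: (200/3750)²·4.4²/45 = 0.00122374
  stratum 3: (950/3750)²·11.6²/186 = 0.0464288
V_st = 0.113614
V_srs = s²/n = 125.8/770 = 0.163377
deff = V_st / V_srs = 0.113614/0.163377 = 0.6954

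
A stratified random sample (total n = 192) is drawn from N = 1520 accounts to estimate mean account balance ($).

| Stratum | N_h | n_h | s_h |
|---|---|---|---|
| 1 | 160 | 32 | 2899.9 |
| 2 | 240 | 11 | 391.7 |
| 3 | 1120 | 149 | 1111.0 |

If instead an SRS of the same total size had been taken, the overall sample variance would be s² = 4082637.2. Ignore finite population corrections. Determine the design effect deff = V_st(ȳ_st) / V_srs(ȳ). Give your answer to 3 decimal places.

deff ≈ 0.365

V̂(ȳ_st) = Σ W_h² s_h²/n_h, with W_h = N_h/N and N = 1520:
  stratum 1: (160/1520)²·2899.9²/32 = 2911.85
  stratum 2: (240/1520)²·391.7²/11 = 347.736
  stratum 3: (1120/1520)²·1111.0²/149 = 4497.7
V_st = 7757.29
V_srs = s²/n = 4082637.2/192 = 21263.7
deff = V_st / V_srs = 7757.29/21263.7 = 0.3648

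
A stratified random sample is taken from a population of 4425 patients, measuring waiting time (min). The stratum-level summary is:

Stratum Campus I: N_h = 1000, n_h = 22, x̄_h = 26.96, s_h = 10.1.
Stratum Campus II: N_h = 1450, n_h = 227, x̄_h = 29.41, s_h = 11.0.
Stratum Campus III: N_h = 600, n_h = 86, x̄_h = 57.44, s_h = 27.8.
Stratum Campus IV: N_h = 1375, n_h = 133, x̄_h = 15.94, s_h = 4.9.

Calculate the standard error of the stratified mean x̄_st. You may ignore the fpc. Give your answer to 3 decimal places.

SE(x̄_st) ≈ 0.690

V̂(x̄_st) = Σ W_h² s_h²/n_h, with W_h = N_h/N and N = 4425:
  stratum Campus I: (1000/4425)²·10.1²/22 = 0.236806
  stratum Campus II: (1450/4425)²·11.0²/227 = 0.057236
  stratum Campus III: (600/4425)²·27.8²/86 = 0.165222
  stratum Campus IV: (1375/4425)²·4.9²/133 = 0.0174309
V̂(x̄_st) = 0.476695
SE(x̄_st) = √0.476695 = 0.690431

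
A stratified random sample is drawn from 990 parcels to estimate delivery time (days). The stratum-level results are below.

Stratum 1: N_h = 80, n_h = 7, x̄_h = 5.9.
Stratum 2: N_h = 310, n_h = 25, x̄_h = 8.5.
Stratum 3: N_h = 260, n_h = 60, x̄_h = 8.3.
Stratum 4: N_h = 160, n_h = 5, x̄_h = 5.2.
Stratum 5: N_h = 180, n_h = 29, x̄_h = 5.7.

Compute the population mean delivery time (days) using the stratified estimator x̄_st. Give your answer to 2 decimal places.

N = Σ N_h = 990. Stratum weights W_h = N_h/N.
x̄_st = (80·5.9 + 310·8.5 + 260·8.3 + 160·5.2 + 180·5.7) / 990 = 7.1949

x̄_st ≈ 7.19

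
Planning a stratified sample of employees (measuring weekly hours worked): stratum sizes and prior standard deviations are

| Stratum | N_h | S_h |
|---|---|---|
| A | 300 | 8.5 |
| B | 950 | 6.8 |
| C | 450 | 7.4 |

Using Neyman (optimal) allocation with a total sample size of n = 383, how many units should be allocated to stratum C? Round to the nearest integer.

103

Neyman allocation: n_h = n · N_h S_h / Σ N_i S_i, with n = 383.
  stratum A: N_h·S_h = 300·8.5 = 2550.00
  stratum B: N_h·S_h = 950·6.8 = 6460.00
  stratum C: N_h·S_h = 450·7.4 = 3330.00
Σ N_h S_h = 12340.00
n for stratum C = 383·3330.00/12340.00 = 103.354 → 103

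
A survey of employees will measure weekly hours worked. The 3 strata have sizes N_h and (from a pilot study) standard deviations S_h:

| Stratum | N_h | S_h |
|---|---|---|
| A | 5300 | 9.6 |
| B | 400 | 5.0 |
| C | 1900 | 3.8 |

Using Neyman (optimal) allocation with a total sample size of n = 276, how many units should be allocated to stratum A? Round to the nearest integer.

234

Neyman allocation: n_h = n · N_h S_h / Σ N_i S_i, with n = 276.
  stratum A: N_h·S_h = 5300·9.6 = 50880.00
  stratum B: N_h·S_h = 400·5.0 = 2000.00
  stratum C: N_h·S_h = 1900·3.8 = 7220.00
Σ N_h S_h = 60100.00
n for stratum A = 276·50880.00/60100.00 = 233.659 → 234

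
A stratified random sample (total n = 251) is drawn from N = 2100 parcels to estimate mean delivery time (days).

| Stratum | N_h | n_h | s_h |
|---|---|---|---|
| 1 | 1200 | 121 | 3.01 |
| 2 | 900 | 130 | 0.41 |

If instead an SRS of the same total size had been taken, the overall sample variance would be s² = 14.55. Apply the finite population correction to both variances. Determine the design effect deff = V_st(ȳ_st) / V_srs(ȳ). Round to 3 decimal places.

deff ≈ 0.435

V̂(ȳ_st) = Σ W_h² (1 − n_h/N_h) s_h²/n_h, with W_h = N_h/N and N = 2100:
  stratum 1: (1200/2100)²·(1 − 121/1200)·3.01²/121 = 0.0219843
  stratum 2: (900/2100)²·(1 − 130/900)·0.41²/130 = 0.000203198
V_st = 0.0221875
V_srs = (1 − 251/2100)·14.55/251 = 0.0510396
deff = V_st / V_srs = 0.0221875/0.0510396 = 0.4347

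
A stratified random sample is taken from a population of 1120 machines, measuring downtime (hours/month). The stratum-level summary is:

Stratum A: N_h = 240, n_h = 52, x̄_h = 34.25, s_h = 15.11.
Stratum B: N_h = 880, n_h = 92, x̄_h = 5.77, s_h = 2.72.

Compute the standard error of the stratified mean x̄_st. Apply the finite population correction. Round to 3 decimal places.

V̂(x̄_st) = Σ W_h² (1 − n_h/N_h) s_h²/n_h, with W_h = N_h/N and N = 1120:
  stratum A: (240/1120)²·(1 − 52/240)·15.11²/52 = 0.157928
  stratum B: (880/1120)²·(1 − 92/880)·2.72²/92 = 0.0444552
V̂(x̄_st) = 0.202383
SE(x̄_st) = √0.202383 = 0.44987

SE(x̄_st) ≈ 0.450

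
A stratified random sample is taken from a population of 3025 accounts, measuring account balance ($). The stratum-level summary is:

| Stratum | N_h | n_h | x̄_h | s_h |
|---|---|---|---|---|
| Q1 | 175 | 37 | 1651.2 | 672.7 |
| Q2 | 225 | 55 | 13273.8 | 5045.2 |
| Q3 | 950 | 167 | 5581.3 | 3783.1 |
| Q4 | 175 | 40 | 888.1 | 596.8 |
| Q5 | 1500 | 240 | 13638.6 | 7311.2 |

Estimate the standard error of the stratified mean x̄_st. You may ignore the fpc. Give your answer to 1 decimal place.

SE(x̄_st) ≈ 256.6

V̂(x̄_st) = Σ W_h² s_h²/n_h, with W_h = N_h/N and N = 3025:
  stratum Q1: (175/3025)²·672.7²/37 = 40.9323
  stratum Q2: (225/3025)²·5045.2²/55 = 2560.4
  stratum Q3: (950/3025)²·3783.1²/167 = 8452.31
  stratum Q4: (175/3025)²·596.8²/40 = 29.8005
  stratum Q5: (1500/3025)²·7311.2²/240 = 54764.3
V̂(x̄_st) = 65847.8
SE(x̄_st) = √65847.8 = 256.608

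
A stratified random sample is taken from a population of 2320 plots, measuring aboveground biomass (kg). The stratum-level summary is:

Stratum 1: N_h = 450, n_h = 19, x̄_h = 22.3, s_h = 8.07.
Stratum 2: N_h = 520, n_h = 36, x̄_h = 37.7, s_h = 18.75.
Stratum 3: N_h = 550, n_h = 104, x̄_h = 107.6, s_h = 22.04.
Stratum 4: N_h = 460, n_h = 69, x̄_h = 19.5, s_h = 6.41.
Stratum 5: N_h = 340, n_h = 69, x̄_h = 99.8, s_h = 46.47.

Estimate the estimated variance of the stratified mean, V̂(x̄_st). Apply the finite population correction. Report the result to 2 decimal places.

V̂(x̄_st) ≈ 1.35

V̂(x̄_st) = Σ W_h² (1 − n_h/N_h) s_h²/n_h, with W_h = N_h/N and N = 2320:
  stratum 1: (450/2320)²·(1 − 19/450)·8.07²/19 = 0.123511
  stratum 2: (520/2320)²·(1 − 36/520)·18.75²/36 = 0.456639
  stratum 3: (550/2320)²·(1 − 104/550)·22.04²/104 = 0.212869
  stratum 4: (460/2320)²·(1 − 69/460)·6.41²/69 = 0.0198987
  stratum 5: (340/2320)²·(1 − 69/340)·46.47²/69 = 0.535758
V̂(x̄_st) = 1.34868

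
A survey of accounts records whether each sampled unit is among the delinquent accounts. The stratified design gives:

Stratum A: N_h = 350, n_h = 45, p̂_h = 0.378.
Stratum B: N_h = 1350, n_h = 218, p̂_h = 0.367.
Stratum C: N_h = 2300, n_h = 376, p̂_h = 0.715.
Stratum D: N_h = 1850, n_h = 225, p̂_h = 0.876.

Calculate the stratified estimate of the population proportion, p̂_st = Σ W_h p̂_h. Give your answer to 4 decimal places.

p̂_st ≈ 0.6654

N = 5850; stratum weights W_h = N_h/N.
p̂_st = Σ W_h p̂_h = (350·0.378 + 1350·0.367 + 2300·0.715 + 1850·0.876)/5850 = 0.66544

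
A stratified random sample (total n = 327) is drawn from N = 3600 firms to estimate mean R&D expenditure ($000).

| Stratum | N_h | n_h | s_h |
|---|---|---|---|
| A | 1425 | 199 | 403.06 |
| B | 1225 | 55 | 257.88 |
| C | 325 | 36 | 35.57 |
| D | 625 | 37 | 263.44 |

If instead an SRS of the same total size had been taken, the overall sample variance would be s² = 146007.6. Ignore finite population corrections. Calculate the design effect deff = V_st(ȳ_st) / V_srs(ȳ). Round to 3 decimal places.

V̂(ȳ_st) = Σ W_h² s_h²/n_h, with W_h = N_h/N and N = 3600:
  stratum A: (1425/3600)²·403.06²/199 = 127.912
  stratum B: (1225/3600)²·257.88²/55 = 140.004
  stratum C: (325/3600)²·35.57²/36 = 0.286436
  stratum D: (625/3600)²·263.44²/37 = 56.5349
V_st = 324.737
V_srs = s²/n = 146007.6/327 = 446.506
deff = V_st / V_srs = 324.737/446.506 = 0.7273

deff ≈ 0.727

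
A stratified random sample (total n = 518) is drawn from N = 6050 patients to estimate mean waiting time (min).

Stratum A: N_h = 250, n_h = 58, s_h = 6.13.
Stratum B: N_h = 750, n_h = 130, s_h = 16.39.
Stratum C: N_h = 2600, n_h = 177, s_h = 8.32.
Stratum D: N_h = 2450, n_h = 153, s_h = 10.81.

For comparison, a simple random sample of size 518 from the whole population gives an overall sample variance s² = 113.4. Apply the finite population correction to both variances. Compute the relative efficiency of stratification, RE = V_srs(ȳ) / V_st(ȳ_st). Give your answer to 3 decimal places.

RE ≈ 0.945

V̂(ȳ_st) = Σ W_h² (1 − n_h/N_h) s_h²/n_h, with W_h = N_h/N and N = 6050:
  stratum A: (250/6050)²·(1 − 58/250)·6.13²/58 = 0.000849617
  stratum B: (750/6050)²·(1 − 130/750)·16.39²/130 = 0.0262517
  stratum C: (2600/6050)²·(1 − 177/2600)·8.32²/177 = 0.0673115
  stratum D: (2450/6050)²·(1 − 153/2450)·10.81²/153 = 0.117429
V_st = 0.211842
V_srs = (1 − 518/6050)·113.4/518 = 0.200175
Relative efficiency = V_srs / V_st = 0.200175/0.211842 = 0.9449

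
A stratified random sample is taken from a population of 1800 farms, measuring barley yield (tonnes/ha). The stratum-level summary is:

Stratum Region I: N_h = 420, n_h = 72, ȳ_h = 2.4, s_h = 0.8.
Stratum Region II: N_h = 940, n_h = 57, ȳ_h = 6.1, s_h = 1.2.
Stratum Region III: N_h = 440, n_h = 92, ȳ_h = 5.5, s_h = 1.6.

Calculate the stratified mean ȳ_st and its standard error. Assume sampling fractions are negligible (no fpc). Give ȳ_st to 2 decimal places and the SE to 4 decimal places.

ȳ_st ≈ 5.09, SE ≈ 0.0951

ȳ_st = Σ W_h ȳ_h = (420·2.4 + 940·6.1 + 440·5.5)/1800 = 5.09000
V̂(ȳ_st) = Σ W_h² s_h²/n_h, with W_h = N_h/N and N = 1800:
  stratum Region I: (420/1800)²·0.8²/72 = 0.000483951
  stratum Region II: (940/1800)²·1.2²/57 = 0.00688967
  stratum Region III: (440/1800)²·1.6²/92 = 0.00166269
V̂(ȳ_st) = 0.00903631
SE(ȳ_st) = √0.00903631 = 0.0950595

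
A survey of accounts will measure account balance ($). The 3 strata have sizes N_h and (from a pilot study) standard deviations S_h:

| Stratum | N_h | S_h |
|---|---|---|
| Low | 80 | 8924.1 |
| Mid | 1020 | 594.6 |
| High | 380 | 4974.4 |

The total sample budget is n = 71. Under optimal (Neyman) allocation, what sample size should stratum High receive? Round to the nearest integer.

42

Neyman allocation: n_h = n · N_h S_h / Σ N_i S_i, with n = 71.
  stratum Low: N_h·S_h = 80·8924.1 = 713928.00
  stratum Mid: N_h·S_h = 1020·594.6 = 606492.00
  stratum High: N_h·S_h = 380·4974.4 = 1890272.00
Σ N_h S_h = 3210692.00
n for stratum High = 71·1890272.00/3210692.00 = 41.801 → 42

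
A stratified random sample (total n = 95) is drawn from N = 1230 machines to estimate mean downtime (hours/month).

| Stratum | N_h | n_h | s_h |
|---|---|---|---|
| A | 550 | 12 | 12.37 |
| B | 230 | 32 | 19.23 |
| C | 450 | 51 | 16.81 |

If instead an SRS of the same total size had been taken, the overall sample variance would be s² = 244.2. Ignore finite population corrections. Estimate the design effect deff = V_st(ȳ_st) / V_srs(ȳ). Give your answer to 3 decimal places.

V̂(ȳ_st) = Σ W_h² s_h²/n_h, with W_h = N_h/N and N = 1230:
  stratum A: (550/1230)²·12.37²/12 = 2.54961
  stratum B: (230/1230)²·19.23²/32 = 0.404068
  stratum C: (450/1230)²·16.81²/51 = 0.741618
V_st = 3.69529
V_srs = s²/n = 244.2/95 = 2.57053
deff = V_st / V_srs = 3.69529/2.57053 = 1.4376

deff ≈ 1.438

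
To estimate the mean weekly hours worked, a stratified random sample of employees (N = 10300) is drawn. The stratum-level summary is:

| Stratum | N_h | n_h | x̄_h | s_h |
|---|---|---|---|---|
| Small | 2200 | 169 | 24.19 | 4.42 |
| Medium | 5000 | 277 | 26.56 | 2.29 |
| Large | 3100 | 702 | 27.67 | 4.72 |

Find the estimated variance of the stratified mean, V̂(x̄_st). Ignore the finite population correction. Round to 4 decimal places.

V̂(x̄_st) ≈ 0.0126

V̂(x̄_st) = Σ W_h² s_h²/n_h, with W_h = N_h/N and N = 10300:
  stratum Small: (2200/10300)²·4.42²/169 = 0.00527386
  stratum Medium: (5000/10300)²·2.29²/277 = 0.00446125
  stratum Large: (3100/10300)²·4.72²/702 = 0.00287472
V̂(x̄_st) = 0.0126098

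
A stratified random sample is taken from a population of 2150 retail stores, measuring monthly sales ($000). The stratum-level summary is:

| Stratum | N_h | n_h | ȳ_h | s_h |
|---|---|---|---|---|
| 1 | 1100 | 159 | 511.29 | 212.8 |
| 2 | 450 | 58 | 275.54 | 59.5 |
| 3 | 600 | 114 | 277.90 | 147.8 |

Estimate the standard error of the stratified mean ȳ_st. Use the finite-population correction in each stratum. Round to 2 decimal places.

SE(ȳ_st) ≈ 8.84

V̂(ȳ_st) = Σ W_h² (1 − n_h/N_h) s_h²/n_h, with W_h = N_h/N and N = 2150:
  stratum 1: (1100/2150)²·(1 − 159/1100)·212.8²/159 = 63.7752
  stratum 2: (450/2150)²·(1 − 58/450)·59.5²/58 = 2.32931
  stratum 3: (600/2150)²·(1 − 114/600)·147.8²/114 = 12.088
V̂(ȳ_st) = 78.1925
SE(ȳ_st) = √78.1925 = 8.84265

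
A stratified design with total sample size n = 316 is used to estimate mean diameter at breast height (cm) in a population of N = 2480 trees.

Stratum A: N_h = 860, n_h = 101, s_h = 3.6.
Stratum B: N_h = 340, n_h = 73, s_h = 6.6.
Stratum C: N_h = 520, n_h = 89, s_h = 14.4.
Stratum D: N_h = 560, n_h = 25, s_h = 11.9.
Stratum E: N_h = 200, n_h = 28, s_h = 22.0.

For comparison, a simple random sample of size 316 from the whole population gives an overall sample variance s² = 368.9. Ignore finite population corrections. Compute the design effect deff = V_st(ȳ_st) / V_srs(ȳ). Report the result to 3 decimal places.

V̂(ȳ_st) = Σ W_h² s_h²/n_h, with W_h = N_h/N and N = 2480:
  stratum A: (860/2480)²·3.6²/101 = 0.0154304
  stratum B: (340/2480)²·6.6²/73 = 0.0112155
  stratum C: (520/2480)²·14.4²/89 = 0.102433
  stratum D: (560/2480)²·11.9²/25 = 0.28882
  stratum E: (200/2480)²·22.0²/28 = 0.11242
V_st = 0.530318
V_srs = s²/n = 368.9/316 = 1.16741
deff = V_st / V_srs = 0.530318/1.16741 = 0.4543

deff ≈ 0.454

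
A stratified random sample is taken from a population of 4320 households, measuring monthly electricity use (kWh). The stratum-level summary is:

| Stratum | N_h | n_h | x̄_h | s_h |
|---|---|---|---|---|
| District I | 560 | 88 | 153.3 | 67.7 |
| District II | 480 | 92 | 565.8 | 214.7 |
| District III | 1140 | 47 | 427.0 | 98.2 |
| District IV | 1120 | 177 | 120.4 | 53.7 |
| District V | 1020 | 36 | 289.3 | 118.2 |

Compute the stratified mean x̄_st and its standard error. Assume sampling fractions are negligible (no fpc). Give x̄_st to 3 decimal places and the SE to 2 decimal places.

x̄_st ≈ 294.941, SE ≈ 6.64

x̄_st = Σ W_h x̄_h = (560·153.3 + 480·565.8 + 1140·427.0 + 1120·120.4 + 1020·289.3)/4320 = 294.94120
V̂(x̄_st) = Σ W_h² s_h²/n_h, with W_h = N_h/N and N = 4320:
  stratum District I: (560/4320)²·67.7²/88 = 0.875192
  stratum District II: (480/4320)²·214.7²/92 = 6.18573
  stratum District III: (1140/4320)²·98.2²/47 = 14.2879
  stratum District IV: (1120/4320)²·53.7²/177 = 1.09507
  stratum District V: (1020/4320)²·118.2²/36 = 21.6354
V̂(x̄_st) = 44.0793
SE(x̄_st) = √44.0793 = 6.63922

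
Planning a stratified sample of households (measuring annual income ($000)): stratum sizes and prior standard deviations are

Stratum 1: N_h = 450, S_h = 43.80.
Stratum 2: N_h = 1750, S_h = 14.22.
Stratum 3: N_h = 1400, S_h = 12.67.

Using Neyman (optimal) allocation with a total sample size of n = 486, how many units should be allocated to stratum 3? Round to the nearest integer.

Neyman allocation: n_h = n · N_h S_h / Σ N_i S_i, with n = 486.
  stratum 1: N_h·S_h = 450·43.80 = 19710.00
  stratum 2: N_h·S_h = 1750·14.22 = 24885.00
  stratum 3: N_h·S_h = 1400·12.67 = 17738.00
Σ N_h S_h = 62333.00
n for stratum 3 = 486·17738.00/62333.00 = 138.300 → 138

138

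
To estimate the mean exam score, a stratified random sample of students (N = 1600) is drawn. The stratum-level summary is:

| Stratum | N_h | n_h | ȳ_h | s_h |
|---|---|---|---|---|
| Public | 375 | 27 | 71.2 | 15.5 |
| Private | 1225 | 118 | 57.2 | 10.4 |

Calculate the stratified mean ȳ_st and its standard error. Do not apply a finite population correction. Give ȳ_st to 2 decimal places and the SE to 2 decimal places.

ȳ_st ≈ 60.48, SE ≈ 1.01

ȳ_st = Σ W_h ȳ_h = (375·71.2 + 1225·57.2)/1600 = 60.48125
V̂(ȳ_st) = Σ W_h² s_h²/n_h, with W_h = N_h/N and N = 1600:
  stratum Public: (375/1600)²·15.5²/27 = 0.48879
  stratum Private: (1225/1600)²·10.4²/118 = 0.5373
V̂(ȳ_st) = 1.02609
SE(ȳ_st) = √1.02609 = 1.01296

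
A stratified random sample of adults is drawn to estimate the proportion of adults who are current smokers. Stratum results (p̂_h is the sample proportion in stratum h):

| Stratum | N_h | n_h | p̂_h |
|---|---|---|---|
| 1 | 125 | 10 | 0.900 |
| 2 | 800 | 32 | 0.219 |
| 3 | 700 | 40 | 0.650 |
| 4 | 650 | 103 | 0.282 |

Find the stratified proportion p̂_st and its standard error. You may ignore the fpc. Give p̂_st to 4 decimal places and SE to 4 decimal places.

N = 2275; stratum weights W_h = N_h/N.
p̂_st = Σ W_h p̂_h = (125·0.900 + 800·0.219 + 700·0.650 + 650·0.282)/2275 = 0.40703
V̂(p̂_st) = Σ W_h² p̂_h(1−p̂_h)/(n_h−1):
  stratum 1: (125/2275)²·0.900·0.100/9 = 3.01896e-05
  stratum 2: (800/2275)²·0.219·0.781/31 = 0.000682261
  stratum 3: (700/2275)²·0.650·0.350/39 = 0.000552268
  stratum 4: (650/2275)²·0.282·0.718/102 = 0.000162046
V̂(p̂_st) = 0.00142676; SE = √V̂ = 0.0377725

p̂_st ≈ 0.4070, SE ≈ 0.0378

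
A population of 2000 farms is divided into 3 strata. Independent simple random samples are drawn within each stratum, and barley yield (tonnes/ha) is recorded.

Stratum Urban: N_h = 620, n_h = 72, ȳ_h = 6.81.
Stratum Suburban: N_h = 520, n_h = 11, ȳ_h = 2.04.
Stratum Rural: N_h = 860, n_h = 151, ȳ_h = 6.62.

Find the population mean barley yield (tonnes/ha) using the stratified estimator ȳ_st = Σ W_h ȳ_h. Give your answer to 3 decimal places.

N = Σ N_h = 2000. Stratum weights W_h = N_h/N.
ȳ_st = (620·6.81 + 520·2.04 + 860·6.62) / 2000 = 5.48810

ȳ_st ≈ 5.488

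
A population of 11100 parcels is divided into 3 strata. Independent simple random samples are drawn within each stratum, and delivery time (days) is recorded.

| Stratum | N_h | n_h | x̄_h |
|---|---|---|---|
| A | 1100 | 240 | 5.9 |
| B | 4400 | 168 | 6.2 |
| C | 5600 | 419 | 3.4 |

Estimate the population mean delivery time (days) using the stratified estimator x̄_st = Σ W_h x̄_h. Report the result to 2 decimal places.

N = Σ N_h = 11100. Stratum weights W_h = N_h/N.
x̄_st = (1100·5.9 + 4400·6.2 + 5600·3.4) / 11100 = 4.7577

x̄_st ≈ 4.76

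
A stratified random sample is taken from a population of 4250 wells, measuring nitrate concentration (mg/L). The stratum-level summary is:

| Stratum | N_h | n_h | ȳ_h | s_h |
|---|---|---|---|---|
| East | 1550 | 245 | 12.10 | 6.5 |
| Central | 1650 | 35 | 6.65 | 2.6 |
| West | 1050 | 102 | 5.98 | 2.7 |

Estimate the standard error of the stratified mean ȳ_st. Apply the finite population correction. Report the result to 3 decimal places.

V̂(ȳ_st) = Σ W_h² (1 − n_h/N_h) s_h²/n_h, with W_h = N_h/N and N = 4250:
  stratum East: (1550/4250)²·(1 − 245/1550)·6.5²/245 = 0.0193119
  stratum Central: (1650/4250)²·(1 − 35/1650)·2.6²/35 = 0.0284943
  stratum West: (1050/4250)²·(1 − 102/1050)·2.7²/102 = 0.00393865
V̂(ȳ_st) = 0.0517448
SE(ȳ_st) = √0.0517448 = 0.227475

SE(ȳ_st) ≈ 0.227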